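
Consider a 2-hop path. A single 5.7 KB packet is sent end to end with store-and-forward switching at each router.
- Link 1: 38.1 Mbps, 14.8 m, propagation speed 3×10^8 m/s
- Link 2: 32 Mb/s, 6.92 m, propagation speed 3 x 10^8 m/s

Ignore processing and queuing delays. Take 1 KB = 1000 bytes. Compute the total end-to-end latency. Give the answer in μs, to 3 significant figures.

L = 45600 bits.
Transmission delays (L/R per hop): 1196.85, 1425 μs; sum = 2621.85 μs.
Propagation delays (d/s per hop): 0.0493333, 0.0230667 μs; sum = 0.0724 μs.
End-to-end = 2620 μs.

2620 μs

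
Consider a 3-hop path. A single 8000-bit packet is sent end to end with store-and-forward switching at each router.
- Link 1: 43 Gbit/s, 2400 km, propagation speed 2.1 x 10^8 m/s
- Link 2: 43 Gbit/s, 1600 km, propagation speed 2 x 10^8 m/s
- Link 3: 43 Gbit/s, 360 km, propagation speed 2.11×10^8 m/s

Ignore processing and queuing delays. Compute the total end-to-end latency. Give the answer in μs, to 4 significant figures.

Transmission delay per hop = L/R = 8000/43000000000 = 0.186047 μs; 3 hops → 0.55814 μs.
Propagation delays (d/s per hop): 11428.6, 8000, 1706.16 μs; sum = 21134.7 μs.
End-to-end = 21140 μs.

21140 μs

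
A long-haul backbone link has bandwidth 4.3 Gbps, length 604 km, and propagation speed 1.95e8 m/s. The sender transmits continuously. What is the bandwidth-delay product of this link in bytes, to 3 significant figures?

Propagation delay = 604000 / 195000000 = 0.00309744 s.
BDP = R × t_prop = 4300000000 × 0.00309744 = 13319000 bits.
In bytes: 13319000/8 = 1660000 bytes.

1660000 bytes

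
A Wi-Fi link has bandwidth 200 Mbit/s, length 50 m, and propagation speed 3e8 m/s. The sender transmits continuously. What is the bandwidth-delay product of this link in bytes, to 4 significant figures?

Propagation delay = 50 / 300000000 = 1.66667e-07 s.
BDP = R × t_prop = 200000000 × 1.66667e-07 = 33.3333 bits.
In bytes: 33.3333/8 = 4.167 bytes.

4.167 bytes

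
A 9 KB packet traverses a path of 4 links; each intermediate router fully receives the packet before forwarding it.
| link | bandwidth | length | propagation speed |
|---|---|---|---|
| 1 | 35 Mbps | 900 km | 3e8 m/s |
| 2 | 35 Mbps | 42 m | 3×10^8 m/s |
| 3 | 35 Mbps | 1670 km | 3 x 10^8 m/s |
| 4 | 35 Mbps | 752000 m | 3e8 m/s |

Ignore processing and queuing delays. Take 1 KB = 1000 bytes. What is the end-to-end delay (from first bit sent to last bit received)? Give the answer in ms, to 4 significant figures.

19.30 ms

L = 72000 bits.
Transmission delay per hop = L/R = 72000/35000000 = 2.05714 ms; 4 hops → 8.22857 ms.
Propagation delays (d/s per hop): 3, 0.00014, 5.56667, 2.50667 ms; sum = 11.0735 ms.
End-to-end = 19.30 ms.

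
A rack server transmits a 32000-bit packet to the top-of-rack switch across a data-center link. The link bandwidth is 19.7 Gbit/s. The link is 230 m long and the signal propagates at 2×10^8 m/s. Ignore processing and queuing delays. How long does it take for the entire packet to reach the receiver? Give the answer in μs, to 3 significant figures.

2.77 μs

Transmission delay = L/R = 32000 / 19700000000 = 1.62437 μs.
Propagation delay = d/s = 230 m / 200000000 m/s = 1.15 μs.
Total = 2.77 μs.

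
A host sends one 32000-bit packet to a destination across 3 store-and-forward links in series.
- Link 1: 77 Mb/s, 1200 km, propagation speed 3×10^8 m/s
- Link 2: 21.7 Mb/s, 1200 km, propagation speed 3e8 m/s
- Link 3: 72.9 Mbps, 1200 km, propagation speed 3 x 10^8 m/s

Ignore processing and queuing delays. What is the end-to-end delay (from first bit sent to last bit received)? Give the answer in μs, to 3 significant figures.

14300 μs

Transmission delays (L/R per hop): 415.584, 1474.65, 438.957 μs; sum = 2329.2 μs.
Propagation delays (d/s per hop): 4000, 4000, 4000 μs; sum = 12000 μs.
End-to-end = 14300 μs.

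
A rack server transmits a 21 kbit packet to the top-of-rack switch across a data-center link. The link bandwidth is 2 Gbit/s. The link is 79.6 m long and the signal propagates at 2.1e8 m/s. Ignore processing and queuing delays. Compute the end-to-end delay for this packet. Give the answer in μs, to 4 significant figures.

10.88 μs

L = 21000 bits.
Transmission delay = L/R = 21000 / 2000000000 = 10.5 μs.
Propagation delay = d/s = 79.6 m / 210000000 m/s = 0.379048 μs.
Total = 10.88 μs.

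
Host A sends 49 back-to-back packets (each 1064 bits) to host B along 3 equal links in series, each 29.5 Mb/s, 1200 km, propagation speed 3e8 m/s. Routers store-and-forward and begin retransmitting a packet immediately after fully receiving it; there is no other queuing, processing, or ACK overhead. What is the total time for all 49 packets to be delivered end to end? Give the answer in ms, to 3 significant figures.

13.8 ms

Per-hop transmission t_tx = L/R = 1064/29500000 = 0.0360678 ms.
Per-hop propagation t_prop = 1200000/300000000 = 4 ms.
Pipeline fill: first packet needs 3·t_tx to clear all hops; remaining 48 packets each add one t_tx.
Total = (3+49-1)·t_tx + 3·t_prop = 51·0.0360678 + 3·4 = 13.8 ms.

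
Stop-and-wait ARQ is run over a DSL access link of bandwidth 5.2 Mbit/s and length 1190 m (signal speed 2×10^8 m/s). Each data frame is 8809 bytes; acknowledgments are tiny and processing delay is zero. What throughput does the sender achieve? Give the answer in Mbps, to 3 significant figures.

5.20 Mbps

t_tx = L/R = 70472/5200000 = 0.0135523 s.
t_prop = 1190/200000000 = 5.95e-06 s; RTT = 1.19e-05 s.
Cycle = t_tx + RTT = 0.0135642 s.
Throughput = L / cycle = 70472 / 0.0135642 = 5.20 Mbps.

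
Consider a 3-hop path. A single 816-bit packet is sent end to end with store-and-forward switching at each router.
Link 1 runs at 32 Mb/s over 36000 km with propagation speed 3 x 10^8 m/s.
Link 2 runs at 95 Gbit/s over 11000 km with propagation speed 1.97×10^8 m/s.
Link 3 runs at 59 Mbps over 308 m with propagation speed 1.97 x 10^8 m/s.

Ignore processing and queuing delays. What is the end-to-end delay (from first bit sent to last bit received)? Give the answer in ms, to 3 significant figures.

176 ms

Transmission delays (L/R per hop): 0.0255, 8.58947e-06, 0.0138305 ms; sum = 0.0393391 ms.
Propagation delays (d/s per hop): 120, 55.8376, 0.00156345 ms; sum = 175.839 ms.
End-to-end = 176 ms.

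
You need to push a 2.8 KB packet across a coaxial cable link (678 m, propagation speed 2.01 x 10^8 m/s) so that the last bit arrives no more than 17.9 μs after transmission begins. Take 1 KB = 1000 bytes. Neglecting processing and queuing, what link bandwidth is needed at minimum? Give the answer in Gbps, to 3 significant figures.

L = 22400 bits.
Propagation delay = 678 / 2.01e+08 = 3.37313 μs.
Transmission budget = 17.9 − 3.37313 = 14.5269 μs.
R ≥ L / t_tx = 22400 bits / 1.45269e-05 s = 1.54 Gbps.

1.54 Gbps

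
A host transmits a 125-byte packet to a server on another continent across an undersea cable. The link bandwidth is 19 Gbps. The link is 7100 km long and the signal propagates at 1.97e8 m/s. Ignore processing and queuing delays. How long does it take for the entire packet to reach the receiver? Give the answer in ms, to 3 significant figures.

L = 125 × 8 = 1000 bits.
Transmission delay = L/R = 1000 / 19000000000 = 5.26316e-05 ms.
Propagation delay = d/s = 7100000 m / 197000000 m/s = 36.0406 ms.
Total = 36.0 ms.

36.0 ms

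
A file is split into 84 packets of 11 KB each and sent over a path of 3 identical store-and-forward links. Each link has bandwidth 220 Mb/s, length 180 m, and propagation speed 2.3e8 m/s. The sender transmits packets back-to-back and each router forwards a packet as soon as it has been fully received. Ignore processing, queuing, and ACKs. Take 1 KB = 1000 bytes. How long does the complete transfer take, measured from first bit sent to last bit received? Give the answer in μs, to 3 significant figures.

34400 μs

Per-hop transmission t_tx = L/R = 88000/220000000 = 400 μs.
Per-hop propagation t_prop = 180/2.3e+08 = 0.782609 μs.
Pipeline fill: first packet needs 3·t_tx to clear all hops; remaining 83 packets each add one t_tx.
Total = (3+84-1)·t_tx + 3·t_prop = 86·400 + 3·0.782609 = 34400 μs.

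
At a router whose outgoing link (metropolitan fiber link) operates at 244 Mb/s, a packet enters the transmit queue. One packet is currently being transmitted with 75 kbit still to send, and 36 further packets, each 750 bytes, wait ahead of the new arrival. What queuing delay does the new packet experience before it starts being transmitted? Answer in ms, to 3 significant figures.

1.19 ms

Each queued packet: L/R = 6000/244000000 = 0.0245902 ms.
36 queued → 0.885246 ms.
Plus remaining 75000 bits of current packet: 0.307377 ms.
Queuing delay = 1.19 ms.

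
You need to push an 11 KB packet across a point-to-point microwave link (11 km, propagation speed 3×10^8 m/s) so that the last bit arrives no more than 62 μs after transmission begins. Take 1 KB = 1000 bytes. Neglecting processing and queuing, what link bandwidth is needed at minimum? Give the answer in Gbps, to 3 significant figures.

3.47 Gbps

L = 88000 bits.
Propagation delay = 11000 / 300000000 = 36.6667 μs.
Transmission budget = 62 − 36.6667 = 25.3333 μs.
R ≥ L / t_tx = 88000 bits / 2.53333e-05 s = 3.47 Gbps.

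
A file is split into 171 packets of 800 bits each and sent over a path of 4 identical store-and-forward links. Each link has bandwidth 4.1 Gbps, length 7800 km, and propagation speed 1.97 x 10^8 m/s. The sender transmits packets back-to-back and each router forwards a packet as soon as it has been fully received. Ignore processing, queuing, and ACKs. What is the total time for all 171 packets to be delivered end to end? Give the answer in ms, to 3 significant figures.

158 ms

Per-hop transmission t_tx = L/R = 800/4.1e+09 = 0.000195122 ms.
Per-hop propagation t_prop = 7800000/197000000 = 39.5939 ms.
Pipeline fill: first packet needs 4·t_tx to clear all hops; remaining 170 packets each add one t_tx.
Total = (4+171-1)·t_tx + 4·t_prop = 174·0.000195122 + 4·39.5939 = 158 ms.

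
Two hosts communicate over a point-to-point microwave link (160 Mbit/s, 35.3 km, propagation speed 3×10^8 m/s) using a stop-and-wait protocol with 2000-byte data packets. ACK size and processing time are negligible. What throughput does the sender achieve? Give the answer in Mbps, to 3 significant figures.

t_tx = L/R = 16000/160000000 = 0.0001 s.
t_prop = 35300/300000000 = 0.000117667 s; RTT = 0.000235333 s.
Cycle = t_tx + RTT = 0.000335333 s.
Throughput = L / cycle = 16000 / 0.000335333 = 47.7 Mbps.

47.7 Mbps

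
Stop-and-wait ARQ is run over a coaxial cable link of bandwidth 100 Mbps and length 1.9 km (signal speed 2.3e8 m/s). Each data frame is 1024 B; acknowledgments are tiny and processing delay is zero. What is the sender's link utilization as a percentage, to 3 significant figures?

t_tx = L/R = 8192/100000000 = 8.192e-05 s.
t_prop = 1900/2.3e+08 = 8.26087e-06 s; RTT = 1.65217e-05 s.
Cycle = t_tx + RTT = 9.84417e-05 s.
Utilization = t_tx / cycle = 8.192e-05/9.84417e-05 = 83.2 %.

83.2 %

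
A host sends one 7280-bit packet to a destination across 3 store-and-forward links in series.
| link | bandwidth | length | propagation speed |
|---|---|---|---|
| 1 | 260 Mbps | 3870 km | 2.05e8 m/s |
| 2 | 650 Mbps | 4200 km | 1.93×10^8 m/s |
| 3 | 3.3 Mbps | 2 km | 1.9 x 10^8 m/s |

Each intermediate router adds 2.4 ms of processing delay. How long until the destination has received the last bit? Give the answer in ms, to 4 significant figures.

47.70 ms

Transmission delays (L/R per hop): 0.028, 0.0112, 2.20606 ms; sum = 2.24526 ms.
Propagation delays (d/s per hop): 18.878, 21.7617, 0.0105263 ms; sum = 40.6502 ms.
Processing at 2 router(s): 2 × 2.4 ms = 4.8 ms.
End-to-end = 47.70 ms.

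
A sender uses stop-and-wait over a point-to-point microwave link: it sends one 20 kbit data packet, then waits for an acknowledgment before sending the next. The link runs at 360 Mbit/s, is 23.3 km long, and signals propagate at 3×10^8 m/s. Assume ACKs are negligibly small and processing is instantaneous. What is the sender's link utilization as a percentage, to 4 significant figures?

t_tx = L/R = 20000/360000000 = 5.55556e-05 s.
t_prop = 23300/300000000 = 7.76667e-05 s; RTT = 0.000155333 s.
Cycle = t_tx + RTT = 0.000210889 s.
Utilization = t_tx / cycle = 5.55556e-05/0.000210889 = 26.34 %.

26.34 %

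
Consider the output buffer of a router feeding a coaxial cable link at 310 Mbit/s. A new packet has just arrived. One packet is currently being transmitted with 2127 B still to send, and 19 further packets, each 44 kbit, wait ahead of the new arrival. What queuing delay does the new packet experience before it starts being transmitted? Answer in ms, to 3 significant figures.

Each queued packet: L/R = 44000/310000000 = 0.141935 ms.
19 queued → 2.69677 ms.
Plus remaining 17016 bits of current packet: 0.0548903 ms.
Queuing delay = 2.75 ms.

2.75 ms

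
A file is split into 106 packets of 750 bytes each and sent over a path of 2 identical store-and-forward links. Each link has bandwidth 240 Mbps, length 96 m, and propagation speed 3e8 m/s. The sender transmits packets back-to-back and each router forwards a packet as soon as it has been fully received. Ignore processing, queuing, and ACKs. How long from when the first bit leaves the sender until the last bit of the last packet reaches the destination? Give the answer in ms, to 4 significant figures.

2.676 ms

Per-hop transmission t_tx = L/R = 6000/240000000 = 0.025 ms.
Per-hop propagation t_prop = 96/300000000 = 0.00032 ms.
Pipeline fill: first packet needs 2·t_tx to clear all hops; remaining 105 packets each add one t_tx.
Total = (2+106-1)·t_tx + 2·t_prop = 107·0.025 + 2·0.00032 = 2.676 ms.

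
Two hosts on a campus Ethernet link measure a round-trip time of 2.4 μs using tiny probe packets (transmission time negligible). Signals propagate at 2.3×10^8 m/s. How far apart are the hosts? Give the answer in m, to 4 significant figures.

One-way propagation = RTT/2 = 1.2 μs.
d = s × t = 2.3e+08 × 1.2e-06 = 276.0 m.

276.0 m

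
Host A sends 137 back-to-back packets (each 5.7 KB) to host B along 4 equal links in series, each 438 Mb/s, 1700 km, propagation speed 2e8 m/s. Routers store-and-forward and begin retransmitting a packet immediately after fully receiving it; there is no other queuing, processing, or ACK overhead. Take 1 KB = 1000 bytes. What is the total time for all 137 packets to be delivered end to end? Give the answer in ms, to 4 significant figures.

48.58 ms

Per-hop transmission t_tx = L/R = 45600/438000000 = 0.10411 ms.
Per-hop propagation t_prop = 1700000/200000000 = 8.5 ms.
Pipeline fill: first packet needs 4·t_tx to clear all hops; remaining 136 packets each add one t_tx.
Total = (4+137-1)·t_tx + 4·t_prop = 140·0.10411 + 4·8.5 = 48.58 ms.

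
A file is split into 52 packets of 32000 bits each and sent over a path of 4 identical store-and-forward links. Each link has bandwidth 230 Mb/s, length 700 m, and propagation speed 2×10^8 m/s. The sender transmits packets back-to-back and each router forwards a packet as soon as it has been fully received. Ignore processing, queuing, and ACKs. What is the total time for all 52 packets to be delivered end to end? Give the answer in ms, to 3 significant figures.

7.67 ms

Per-hop transmission t_tx = L/R = 32000/230000000 = 0.13913 ms.
Per-hop propagation t_prop = 700/200000000 = 0.0035 ms.
Pipeline fill: first packet needs 4·t_tx to clear all hops; remaining 51 packets each add one t_tx.
Total = (4+52-1)·t_tx + 4·t_prop = 55·0.13913 + 4·0.0035 = 7.67 ms.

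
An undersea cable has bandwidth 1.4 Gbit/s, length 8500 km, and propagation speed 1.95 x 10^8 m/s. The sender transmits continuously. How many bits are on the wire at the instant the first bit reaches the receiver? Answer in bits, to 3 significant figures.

Propagation delay = 8500000 / 195000000 = 0.0435897 s.
BDP = R × t_prop = 1400000000 × 0.0435897 = 61025600 bits.

61000000 bits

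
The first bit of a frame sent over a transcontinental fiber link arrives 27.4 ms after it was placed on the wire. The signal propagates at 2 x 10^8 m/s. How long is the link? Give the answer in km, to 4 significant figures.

5480 km

d = s × t_prop = 200000000 × 0.0274 = 5480 km.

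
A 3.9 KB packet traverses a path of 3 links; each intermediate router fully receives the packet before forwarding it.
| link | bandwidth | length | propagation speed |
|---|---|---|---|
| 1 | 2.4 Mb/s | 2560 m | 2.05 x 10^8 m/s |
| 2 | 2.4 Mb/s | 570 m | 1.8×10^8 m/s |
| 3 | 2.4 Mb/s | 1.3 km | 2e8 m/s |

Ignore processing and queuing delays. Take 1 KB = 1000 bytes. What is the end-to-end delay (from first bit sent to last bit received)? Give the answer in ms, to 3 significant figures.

39.0 ms

L = 31200 bits.
Transmission delay per hop = L/R = 31200/2400000 = 13 ms; 3 hops → 39 ms.
Propagation delays (d/s per hop): 0.0124878, 0.00316667, 0.0065 ms; sum = 0.0221545 ms.
End-to-end = 39.0 ms.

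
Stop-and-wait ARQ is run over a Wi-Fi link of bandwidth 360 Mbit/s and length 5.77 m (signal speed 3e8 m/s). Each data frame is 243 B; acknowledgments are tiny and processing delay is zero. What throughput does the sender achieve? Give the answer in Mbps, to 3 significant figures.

t_tx = L/R = 1944/360000000 = 5.4e-06 s.
t_prop = 5.77/300000000 = 1.92333e-08 s; RTT = 3.84667e-08 s.
Cycle = t_tx + RTT = 5.43847e-06 s.
Throughput = L / cycle = 1944 / 5.43847e-06 = 357 Mbps.

357 Mbps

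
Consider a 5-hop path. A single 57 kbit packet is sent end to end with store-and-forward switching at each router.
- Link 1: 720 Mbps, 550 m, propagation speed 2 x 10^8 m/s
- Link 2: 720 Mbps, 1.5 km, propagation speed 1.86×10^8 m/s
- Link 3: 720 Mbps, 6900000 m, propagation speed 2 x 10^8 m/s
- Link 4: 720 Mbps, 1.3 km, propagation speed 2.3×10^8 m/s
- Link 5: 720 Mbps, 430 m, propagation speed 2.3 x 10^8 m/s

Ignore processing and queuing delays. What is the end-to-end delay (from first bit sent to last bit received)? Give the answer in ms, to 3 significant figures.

L = 57000 bits.
Transmission delay per hop = L/R = 57000/720000000 = 0.0791667 ms; 5 hops → 0.395833 ms.
Propagation delays (d/s per hop): 0.00275, 0.00806452, 34.5, 0.00565217, 0.00186957 ms; sum = 34.5183 ms.
End-to-end = 34.9 ms.

34.9 ms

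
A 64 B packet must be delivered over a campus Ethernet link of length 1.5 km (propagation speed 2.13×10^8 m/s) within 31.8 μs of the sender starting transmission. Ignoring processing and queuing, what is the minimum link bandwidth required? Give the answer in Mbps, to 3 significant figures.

20.7 Mbps

L = 512 bits.
Propagation delay = 1500 / 213000000 = 7.04225 μs.
Transmission budget = 31.8 − 7.04225 = 24.7577 μs.
R ≥ L / t_tx = 512 bits / 2.47577e-05 s = 20.7 Mbps.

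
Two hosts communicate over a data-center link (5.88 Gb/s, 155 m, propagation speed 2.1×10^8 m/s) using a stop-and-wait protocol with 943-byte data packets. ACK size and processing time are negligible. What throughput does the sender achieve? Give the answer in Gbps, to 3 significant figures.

t_tx = L/R = 7544/5880000000 = 1.28299e-06 s.
t_prop = 155/210000000 = 7.38095e-07 s; RTT = 1.47619e-06 s.
Cycle = t_tx + RTT = 2.75918e-06 s.
Throughput = L / cycle = 7544 / 2.75918e-06 = 2.73 Gbps.

2.73 Gbps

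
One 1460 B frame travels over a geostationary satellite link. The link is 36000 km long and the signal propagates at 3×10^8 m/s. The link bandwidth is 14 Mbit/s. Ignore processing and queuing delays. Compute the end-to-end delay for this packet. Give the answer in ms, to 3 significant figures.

L = 1460 × 8 = 11680 bits.
Transmission delay = L/R = 11680 / 14000000 = 0.834286 ms.
Propagation delay = d/s = 36000000 m / 300000000 m/s = 120 ms.
Total = 121 ms.

121 ms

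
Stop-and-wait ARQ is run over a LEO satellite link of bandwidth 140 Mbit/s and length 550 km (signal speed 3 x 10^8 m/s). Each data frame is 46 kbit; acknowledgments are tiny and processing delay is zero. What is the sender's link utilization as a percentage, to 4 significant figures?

8.224 %

t_tx = L/R = 46000/140000000 = 0.000328571 s.
t_prop = 550000/300000000 = 0.00183333 s; RTT = 0.00366667 s.
Cycle = t_tx + RTT = 0.00399524 s.
Utilization = t_tx / cycle = 0.000328571/0.00399524 = 8.224 %.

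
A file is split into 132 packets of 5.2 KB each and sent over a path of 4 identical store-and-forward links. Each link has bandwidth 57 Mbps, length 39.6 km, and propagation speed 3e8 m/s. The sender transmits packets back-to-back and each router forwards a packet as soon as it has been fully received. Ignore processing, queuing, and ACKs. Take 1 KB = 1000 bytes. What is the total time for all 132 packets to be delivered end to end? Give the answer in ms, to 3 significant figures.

99.1 ms

Per-hop transmission t_tx = L/R = 41600/57000000 = 0.729825 ms.
Per-hop propagation t_prop = 39600/300000000 = 0.132 ms.
Pipeline fill: first packet needs 4·t_tx to clear all hops; remaining 131 packets each add one t_tx.
Total = (4+132-1)·t_tx + 4·t_prop = 135·0.729825 + 4·0.132 = 99.1 ms.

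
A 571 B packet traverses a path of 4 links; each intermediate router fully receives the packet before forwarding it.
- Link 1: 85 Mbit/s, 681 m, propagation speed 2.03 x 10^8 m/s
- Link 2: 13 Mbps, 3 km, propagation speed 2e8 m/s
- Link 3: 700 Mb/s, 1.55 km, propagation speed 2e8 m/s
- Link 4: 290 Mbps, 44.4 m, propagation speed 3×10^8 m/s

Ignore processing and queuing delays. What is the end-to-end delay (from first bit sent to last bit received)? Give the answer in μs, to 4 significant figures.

L = 571 × 8 = 4568 bits.
Transmission delays (L/R per hop): 53.7412, 351.385, 6.52571, 15.7517 μs; sum = 427.403 μs.
Propagation delays (d/s per hop): 3.35468, 15, 7.75, 0.148 μs; sum = 26.2527 μs.
End-to-end = 453.7 μs.

453.7 μs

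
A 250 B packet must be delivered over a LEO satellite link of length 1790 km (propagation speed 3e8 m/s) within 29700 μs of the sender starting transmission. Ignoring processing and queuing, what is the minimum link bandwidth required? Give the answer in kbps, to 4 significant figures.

84.27 kbps

L = 2000 bits.
Propagation delay = 1790000 / 300000000 = 5966.67 μs.
Transmission budget = 29700 − 5966.67 = 23733.3 μs.
R ≥ L / t_tx = 2000 bits / 0.0237333 s = 84.27 kbps.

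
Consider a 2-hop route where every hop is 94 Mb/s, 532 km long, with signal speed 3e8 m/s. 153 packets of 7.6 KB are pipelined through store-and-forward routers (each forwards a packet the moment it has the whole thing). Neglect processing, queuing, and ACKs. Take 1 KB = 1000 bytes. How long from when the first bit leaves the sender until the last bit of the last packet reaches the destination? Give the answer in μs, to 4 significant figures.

103200 μs

Per-hop transmission t_tx = L/R = 60800/94000000 = 646.809 μs.
Per-hop propagation t_prop = 532000/300000000 = 1773.33 μs.
Pipeline fill: first packet needs 2·t_tx to clear all hops; remaining 152 packets each add one t_tx.
Total = (2+153-1)·t_tx + 2·t_prop = 154·646.809 + 2·1773.33 = 103200 μs.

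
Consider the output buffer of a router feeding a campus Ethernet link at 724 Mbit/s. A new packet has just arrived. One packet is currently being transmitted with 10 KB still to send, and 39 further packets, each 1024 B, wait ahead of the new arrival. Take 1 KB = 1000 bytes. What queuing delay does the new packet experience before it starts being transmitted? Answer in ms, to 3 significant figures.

Each queued packet: L/R = 8192/724000000 = 0.0113149 ms.
39 queued → 0.441282 ms.
Plus remaining 80000 bits of current packet: 0.110497 ms.
Queuing delay = 0.552 ms.

0.552 ms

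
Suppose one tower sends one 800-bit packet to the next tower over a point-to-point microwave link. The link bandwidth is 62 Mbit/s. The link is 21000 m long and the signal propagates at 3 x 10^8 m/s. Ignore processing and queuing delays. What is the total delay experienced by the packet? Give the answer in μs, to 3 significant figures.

82.9 μs

Transmission delay = L/R = 800 / 62000000 = 12.9032 μs.
Propagation delay = d/s = 21000 m / 300000000 m/s = 70 μs.
Total = 82.9 μs.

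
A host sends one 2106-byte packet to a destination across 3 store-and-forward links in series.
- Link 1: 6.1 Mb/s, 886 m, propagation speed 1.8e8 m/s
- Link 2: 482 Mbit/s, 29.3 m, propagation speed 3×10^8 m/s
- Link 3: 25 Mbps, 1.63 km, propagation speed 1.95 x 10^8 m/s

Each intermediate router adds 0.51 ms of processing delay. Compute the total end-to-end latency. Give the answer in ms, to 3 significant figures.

L = 2106 × 8 = 16848 bits.
Transmission delays (L/R per hop): 2.76197, 0.0349544, 0.67392 ms; sum = 3.47084 ms.
Propagation delays (d/s per hop): 0.00492222, 9.76667e-05, 0.00835897 ms; sum = 0.0133789 ms.
Processing at 2 router(s): 2 × 0.51 ms = 1.02 ms.
End-to-end = 4.50 ms.

4.50 ms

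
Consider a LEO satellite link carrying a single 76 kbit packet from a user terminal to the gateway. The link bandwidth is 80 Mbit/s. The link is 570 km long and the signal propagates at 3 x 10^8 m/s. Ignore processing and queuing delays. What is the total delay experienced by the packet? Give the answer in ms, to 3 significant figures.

L = 76000 bits.
Transmission delay = L/R = 76000 / 80000000 = 0.95 ms.
Propagation delay = d/s = 570000 m / 300000000 m/s = 1.9 ms.
Total = 2.85 ms.

2.85 ms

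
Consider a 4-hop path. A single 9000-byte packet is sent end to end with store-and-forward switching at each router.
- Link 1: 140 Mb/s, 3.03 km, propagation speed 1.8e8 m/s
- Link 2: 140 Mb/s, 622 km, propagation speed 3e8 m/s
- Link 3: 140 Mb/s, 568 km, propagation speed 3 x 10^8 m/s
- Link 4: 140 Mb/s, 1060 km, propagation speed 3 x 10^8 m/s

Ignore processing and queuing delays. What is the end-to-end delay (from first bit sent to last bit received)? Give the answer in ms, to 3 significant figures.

9.57 ms

L = 9000 × 8 = 72000 bits.
Transmission delay per hop = L/R = 72000/140000000 = 0.514286 ms; 4 hops → 2.05714 ms.
Propagation delays (d/s per hop): 0.0168333, 2.07333, 1.89333, 3.53333 ms; sum = 7.51683 ms.
End-to-end = 9.57 ms.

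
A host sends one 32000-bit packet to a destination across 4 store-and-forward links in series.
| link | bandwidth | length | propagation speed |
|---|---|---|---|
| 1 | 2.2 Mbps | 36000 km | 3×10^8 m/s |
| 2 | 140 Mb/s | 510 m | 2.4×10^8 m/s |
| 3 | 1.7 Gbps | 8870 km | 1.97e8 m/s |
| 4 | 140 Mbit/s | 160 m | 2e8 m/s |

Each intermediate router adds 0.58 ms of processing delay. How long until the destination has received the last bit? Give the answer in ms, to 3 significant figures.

Transmission delays (L/R per hop): 14.5455, 0.228571, 0.0188235, 0.228571 ms; sum = 15.0214 ms.
Propagation delays (d/s per hop): 120, 0.002125, 45.0254, 0.0008 ms; sum = 165.028 ms.
Processing at 3 router(s): 3 × 0.58 ms = 1.74 ms.
End-to-end = 182 ms.

182 ms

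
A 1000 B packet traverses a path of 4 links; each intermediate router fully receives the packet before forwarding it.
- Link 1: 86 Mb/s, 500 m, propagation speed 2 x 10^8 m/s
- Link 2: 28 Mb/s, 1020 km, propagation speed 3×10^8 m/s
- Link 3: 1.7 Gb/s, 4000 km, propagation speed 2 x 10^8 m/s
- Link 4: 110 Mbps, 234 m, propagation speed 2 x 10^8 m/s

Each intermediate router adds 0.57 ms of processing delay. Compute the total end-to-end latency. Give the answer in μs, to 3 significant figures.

25600 μs

L = 1000 × 8 = 8000 bits.
Transmission delays (L/R per hop): 93.0233, 285.714, 4.70588, 72.7273 μs; sum = 456.171 μs.
Propagation delays (d/s per hop): 2.5, 3400, 20000, 1.17 μs; sum = 23403.7 μs.
Processing at 3 router(s): 3 × 0.57 ms = 1710 μs.
End-to-end = 25600 μs.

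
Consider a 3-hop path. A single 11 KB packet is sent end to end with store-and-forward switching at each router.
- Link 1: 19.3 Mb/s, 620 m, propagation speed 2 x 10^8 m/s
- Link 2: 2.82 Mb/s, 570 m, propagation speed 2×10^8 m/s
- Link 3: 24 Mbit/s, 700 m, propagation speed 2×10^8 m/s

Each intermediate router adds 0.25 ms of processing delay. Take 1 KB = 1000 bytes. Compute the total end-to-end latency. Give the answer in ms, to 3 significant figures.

39.9 ms

L = 88000 bits.
Transmission delays (L/R per hop): 4.55959, 31.2057, 3.66667 ms; sum = 39.4319 ms.
Propagation delays (d/s per hop): 0.0031, 0.00285, 0.0035 ms; sum = 0.00945 ms.
Processing at 2 router(s): 2 × 0.25 ms = 0.5 ms.
End-to-end = 39.9 ms.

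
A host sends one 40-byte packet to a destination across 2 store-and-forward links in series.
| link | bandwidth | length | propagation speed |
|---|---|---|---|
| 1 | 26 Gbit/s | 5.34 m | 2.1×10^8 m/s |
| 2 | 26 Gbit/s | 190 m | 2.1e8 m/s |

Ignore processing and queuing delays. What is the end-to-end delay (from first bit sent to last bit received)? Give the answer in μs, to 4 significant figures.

0.9548 μs

L = 40 × 8 = 320 bits.
Transmission delay per hop = L/R = 320/26000000000 = 0.0123077 μs; 2 hops → 0.0246154 μs.
Propagation delays (d/s per hop): 0.0254286, 0.904762 μs; sum = 0.93019 μs.
End-to-end = 0.9548 μs.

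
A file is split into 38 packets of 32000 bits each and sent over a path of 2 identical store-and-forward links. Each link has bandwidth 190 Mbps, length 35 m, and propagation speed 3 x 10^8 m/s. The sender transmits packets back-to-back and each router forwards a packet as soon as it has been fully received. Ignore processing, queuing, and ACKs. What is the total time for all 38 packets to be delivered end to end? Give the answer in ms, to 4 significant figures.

Per-hop transmission t_tx = L/R = 32000/190000000 = 0.168421 ms.
Per-hop propagation t_prop = 35/300000000 = 0.000116667 ms.
Pipeline fill: first packet needs 2·t_tx to clear all hops; remaining 37 packets each add one t_tx.
Total = (2+38-1)·t_tx + 2·t_prop = 39·0.168421 + 2·0.000116667 = 6.569 ms.

6.569 ms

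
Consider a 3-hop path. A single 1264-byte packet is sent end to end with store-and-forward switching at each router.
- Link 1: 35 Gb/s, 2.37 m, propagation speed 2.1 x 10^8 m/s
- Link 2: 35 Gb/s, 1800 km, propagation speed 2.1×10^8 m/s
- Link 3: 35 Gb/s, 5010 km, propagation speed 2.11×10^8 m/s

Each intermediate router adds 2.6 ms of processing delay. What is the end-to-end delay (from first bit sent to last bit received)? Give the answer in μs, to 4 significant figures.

37520 μs

L = 1264 × 8 = 10112 bits.
Transmission delay per hop = L/R = 10112/35000000000 = 0.288914 μs; 3 hops → 0.866743 μs.
Propagation delays (d/s per hop): 0.0112857, 8571.43, 23744.1 μs; sum = 32315.5 μs.
Processing at 2 router(s): 2 × 2.6 ms = 5200 μs.
End-to-end = 37520 μs.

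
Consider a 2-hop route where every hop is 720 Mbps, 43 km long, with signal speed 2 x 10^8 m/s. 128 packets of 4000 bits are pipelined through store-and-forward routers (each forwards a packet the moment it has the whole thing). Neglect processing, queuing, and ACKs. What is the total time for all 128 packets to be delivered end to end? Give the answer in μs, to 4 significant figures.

1147 μs

Per-hop transmission t_tx = L/R = 4000/720000000 = 5.55556 μs.
Per-hop propagation t_prop = 43000/200000000 = 215 μs.
Pipeline fill: first packet needs 2·t_tx to clear all hops; remaining 127 packets each add one t_tx.
Total = (2+128-1)·t_tx + 2·t_prop = 129·5.55556 + 2·215 = 1147 μs.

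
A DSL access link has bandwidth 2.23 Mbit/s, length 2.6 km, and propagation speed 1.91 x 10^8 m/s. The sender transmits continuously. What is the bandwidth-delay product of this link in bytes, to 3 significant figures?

3.79 bytes

Propagation delay = 2600 / 191000000 = 1.36126e-05 s.
BDP = R × t_prop = 2230000 × 1.36126e-05 = 30.356 bits.
In bytes: 30.356/8 = 3.79 bytes.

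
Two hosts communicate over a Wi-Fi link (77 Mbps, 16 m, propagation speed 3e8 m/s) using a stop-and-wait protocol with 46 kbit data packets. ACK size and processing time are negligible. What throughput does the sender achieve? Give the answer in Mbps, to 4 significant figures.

76.99 Mbps

t_tx = L/R = 46000/77000000 = 0.000597403 s.
t_prop = 16/300000000 = 5.33333e-08 s; RTT = 1.06667e-07 s.
Cycle = t_tx + RTT = 0.000597509 s.
Throughput = L / cycle = 46000 / 0.000597509 = 76.99 Mbps.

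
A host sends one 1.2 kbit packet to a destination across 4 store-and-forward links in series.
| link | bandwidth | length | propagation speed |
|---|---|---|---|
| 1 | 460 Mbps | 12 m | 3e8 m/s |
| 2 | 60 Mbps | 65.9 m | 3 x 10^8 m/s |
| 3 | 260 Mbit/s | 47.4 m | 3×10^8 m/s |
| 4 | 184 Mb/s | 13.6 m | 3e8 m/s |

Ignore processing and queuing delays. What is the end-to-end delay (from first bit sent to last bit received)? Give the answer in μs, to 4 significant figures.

34.21 μs

L = 1200 bits.
Transmission delays (L/R per hop): 2.6087, 20, 4.61538, 6.52174 μs; sum = 33.7458 μs.
Propagation delays (d/s per hop): 0.04, 0.219667, 0.158, 0.0453333 μs; sum = 0.463 μs.
End-to-end = 34.21 μs.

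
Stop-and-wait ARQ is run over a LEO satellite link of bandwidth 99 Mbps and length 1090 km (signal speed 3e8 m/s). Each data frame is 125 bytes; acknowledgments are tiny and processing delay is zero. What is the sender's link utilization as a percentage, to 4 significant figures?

0.1388 %

t_tx = L/R = 1000/99000000 = 1.0101e-05 s.
t_prop = 1090000/300000000 = 0.00363333 s; RTT = 0.00726667 s.
Cycle = t_tx + RTT = 0.00727677 s.
Utilization = t_tx / cycle = 1.0101e-05/0.00727677 = 0.1388 %.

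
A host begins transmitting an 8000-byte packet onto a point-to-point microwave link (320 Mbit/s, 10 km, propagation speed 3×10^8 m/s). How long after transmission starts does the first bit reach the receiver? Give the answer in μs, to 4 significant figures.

First bit experiences only propagation delay: d/s = 10000/300000000 = 33.33 μs.

33.33 μs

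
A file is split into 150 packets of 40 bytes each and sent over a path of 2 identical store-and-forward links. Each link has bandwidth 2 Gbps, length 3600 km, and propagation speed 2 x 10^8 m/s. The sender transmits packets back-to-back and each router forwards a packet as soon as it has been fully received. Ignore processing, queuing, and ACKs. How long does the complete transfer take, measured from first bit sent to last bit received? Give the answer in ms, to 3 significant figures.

36.0 ms

Per-hop transmission t_tx = L/R = 320/2000000000 = 0.00016 ms.
Per-hop propagation t_prop = 3600000/200000000 = 18 ms.
Pipeline fill: first packet needs 2·t_tx to clear all hops; remaining 149 packets each add one t_tx.
Total = (2+150-1)·t_tx + 2·t_prop = 151·0.00016 + 2·18 = 36.0 ms.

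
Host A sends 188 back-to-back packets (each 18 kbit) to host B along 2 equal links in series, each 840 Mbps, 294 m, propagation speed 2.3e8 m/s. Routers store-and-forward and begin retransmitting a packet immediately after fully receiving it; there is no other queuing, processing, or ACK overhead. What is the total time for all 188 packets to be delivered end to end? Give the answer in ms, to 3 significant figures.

4.05 ms

Per-hop transmission t_tx = L/R = 18000/840000000 = 0.0214286 ms.
Per-hop propagation t_prop = 294/2.3e+08 = 0.00127826 ms.
Pipeline fill: first packet needs 2·t_tx to clear all hops; remaining 187 packets each add one t_tx.
Total = (2+188-1)·t_tx + 2·t_prop = 189·0.0214286 + 2·0.00127826 = 4.05 ms.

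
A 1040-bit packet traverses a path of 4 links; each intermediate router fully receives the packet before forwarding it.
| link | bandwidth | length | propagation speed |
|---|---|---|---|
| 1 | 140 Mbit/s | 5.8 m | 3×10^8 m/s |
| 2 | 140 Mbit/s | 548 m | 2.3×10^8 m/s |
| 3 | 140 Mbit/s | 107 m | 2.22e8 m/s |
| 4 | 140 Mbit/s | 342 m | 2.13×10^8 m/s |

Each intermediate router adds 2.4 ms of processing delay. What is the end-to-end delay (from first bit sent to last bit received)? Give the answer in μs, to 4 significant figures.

Transmission delay per hop = L/R = 1040/140000000 = 7.42857 μs; 4 hops → 29.7143 μs.
Propagation delays (d/s per hop): 0.0193333, 2.38261, 0.481982, 1.60563 μs; sum = 4.48956 μs.
Processing at 3 router(s): 3 × 2.4 ms = 7200 μs.
End-to-end = 7234 μs.

7234 μs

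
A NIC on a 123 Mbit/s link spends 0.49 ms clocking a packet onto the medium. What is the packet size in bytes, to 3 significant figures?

7530 bytes

L = R × t_tx = 123000000 b/s × 0.00049 s = 60270 bits.
In bytes: 60270 / 8 = 7530 bytes.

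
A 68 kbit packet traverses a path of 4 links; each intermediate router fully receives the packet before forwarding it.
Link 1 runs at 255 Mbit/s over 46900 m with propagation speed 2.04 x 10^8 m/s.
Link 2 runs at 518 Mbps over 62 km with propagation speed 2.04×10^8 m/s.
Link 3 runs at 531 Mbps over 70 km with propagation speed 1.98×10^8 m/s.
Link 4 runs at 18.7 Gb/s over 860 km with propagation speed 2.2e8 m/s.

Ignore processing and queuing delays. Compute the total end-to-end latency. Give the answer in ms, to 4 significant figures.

L = 68000 bits.
Transmission delays (L/R per hop): 0.266667, 0.131274, 0.12806, 0.00363636 ms; sum = 0.529637 ms.
Propagation delays (d/s per hop): 0.229902, 0.303922, 0.353535, 3.90909 ms; sum = 4.79645 ms.
End-to-end = 5.326 ms.

5.326 ms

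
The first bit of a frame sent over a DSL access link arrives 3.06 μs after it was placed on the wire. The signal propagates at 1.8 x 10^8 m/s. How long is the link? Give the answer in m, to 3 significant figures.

d = s × t_prop = 180000000 × 3.06e-06 = 551 m.

551 m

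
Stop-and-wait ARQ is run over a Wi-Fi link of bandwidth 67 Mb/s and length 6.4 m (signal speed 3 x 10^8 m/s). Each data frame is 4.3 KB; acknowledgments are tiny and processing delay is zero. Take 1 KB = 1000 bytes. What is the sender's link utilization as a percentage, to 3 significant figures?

t_tx = L/R = 34400/67000000 = 0.000513433 s.
t_prop = 6.4/300000000 = 2.13333e-08 s; RTT = 4.26667e-08 s.
Cycle = t_tx + RTT = 0.000513476 s.
Utilization = t_tx / cycle = 0.000513433/0.000513476 = 100 %.

100 %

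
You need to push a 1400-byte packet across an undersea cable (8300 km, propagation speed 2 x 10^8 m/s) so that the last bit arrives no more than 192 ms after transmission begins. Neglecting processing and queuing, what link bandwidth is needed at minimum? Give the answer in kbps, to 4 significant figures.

74.42 kbps

L = 11200 bits.
Propagation delay = 8300000 / 200000000 = 41.5 ms.
Transmission budget = 192 − 41.5 = 150.5 ms.
R ≥ L / t_tx = 11200 bits / 0.1505 s = 74.42 kbps.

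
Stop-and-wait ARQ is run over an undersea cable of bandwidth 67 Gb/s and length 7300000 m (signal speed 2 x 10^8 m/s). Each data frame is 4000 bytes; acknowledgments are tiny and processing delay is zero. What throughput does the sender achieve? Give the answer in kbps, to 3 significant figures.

t_tx = L/R = 32000/67000000000 = 4.77612e-07 s.
t_prop = 7300000/200000000 = 0.0365 s; RTT = 0.073 s.
Cycle = t_tx + RTT = 0.0730005 s.
Throughput = L / cycle = 32000 / 0.0730005 = 438 kbps.

438 kbps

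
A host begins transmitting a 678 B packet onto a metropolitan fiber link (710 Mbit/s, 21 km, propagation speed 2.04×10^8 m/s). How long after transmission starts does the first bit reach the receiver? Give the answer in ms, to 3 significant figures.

0.103 ms

First bit experiences only propagation delay: d/s = 21000/204000000 = 0.103 ms.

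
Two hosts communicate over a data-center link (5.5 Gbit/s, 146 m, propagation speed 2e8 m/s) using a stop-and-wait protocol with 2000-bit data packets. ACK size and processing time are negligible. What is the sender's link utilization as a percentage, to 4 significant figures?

t_tx = L/R = 2000/5500000000 = 3.63636e-07 s.
t_prop = 146/200000000 = 7.3e-07 s; RTT = 1.46e-06 s.
Cycle = t_tx + RTT = 1.82364e-06 s.
Utilization = t_tx / cycle = 3.63636e-07/1.82364e-06 = 19.94 %.

19.94 %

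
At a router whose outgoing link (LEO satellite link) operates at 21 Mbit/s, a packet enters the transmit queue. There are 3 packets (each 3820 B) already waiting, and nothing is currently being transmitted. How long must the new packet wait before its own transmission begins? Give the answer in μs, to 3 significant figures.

4370 μs

Each queued packet: L/R = 30560/21000000 = 1455.24 μs.
3 queued → 4365.71 μs.
Queuing delay = 4370 μs.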